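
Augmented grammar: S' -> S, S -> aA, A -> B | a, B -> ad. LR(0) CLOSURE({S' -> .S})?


Start: S' -> .S
For each item with dot before a nonterminal B, add B -> .γ for every B-production
Closure: [S' -> .S, S -> .aA]


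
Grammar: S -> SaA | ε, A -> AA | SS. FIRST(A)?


Per alternative of A: FIRST(AA) = {a, ε}; FIRST(SS) = {a, ε}
FIRST(A) = {a, ε}


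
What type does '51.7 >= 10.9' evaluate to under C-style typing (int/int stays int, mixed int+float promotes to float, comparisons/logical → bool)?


Operand types: float >= float
Rule: comparison yields bool
Result type: bool


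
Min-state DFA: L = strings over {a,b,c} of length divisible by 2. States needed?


Track length mod 2: states 0..1, accept at 0
Minimal DFA: 2 states


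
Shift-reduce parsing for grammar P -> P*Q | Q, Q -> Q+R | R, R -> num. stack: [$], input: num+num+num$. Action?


no handle on stack; shift 'num'
Action: shift


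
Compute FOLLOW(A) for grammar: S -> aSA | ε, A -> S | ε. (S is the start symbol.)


$ ∈ FOLLOW(S). For each A -> αBβ: add FIRST(β)\{ε} to FOLLOW(B); if β nullable, add FOLLOW(A).
FOLLOW(A) = {$, a}


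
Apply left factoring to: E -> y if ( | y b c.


Common prefix: 'y'
Factored: E -> y E', E' -> if ( | b c


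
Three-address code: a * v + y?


Break into single-operator statements:
t1 = a * v
t2 = t1 + y


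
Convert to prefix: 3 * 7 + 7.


left-to-right (same/higher precedence on left): tree is (+ (* 3 7) 7)
Prefix: + * 3 7 7


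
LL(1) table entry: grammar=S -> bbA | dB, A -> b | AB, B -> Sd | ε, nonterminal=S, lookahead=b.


For [S, b]: 'b' ∈ FIRST(bbA)
Entry: S -> bbA


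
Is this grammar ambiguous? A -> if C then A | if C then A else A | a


dangling else: 'if C then if C then a else a' parses two ways
Ambiguous


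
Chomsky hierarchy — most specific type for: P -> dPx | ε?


Single nonterminal LHS, but d^n x^n is not regular
Classification: Type 2 (Context-Free)


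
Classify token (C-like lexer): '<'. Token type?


Pattern: operator symbol
Type: OPERATOR


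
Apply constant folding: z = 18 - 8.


18 - 8 = 10 at compile time
Optimized: z = 10


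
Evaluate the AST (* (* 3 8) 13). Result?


Evaluate inner: (* 3 8) = 24
Evaluate root: (* 24 13) = 312
Result: 312


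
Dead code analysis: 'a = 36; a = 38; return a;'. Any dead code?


first assignment to a is overwritten before any read
Dead: 'a = 36'


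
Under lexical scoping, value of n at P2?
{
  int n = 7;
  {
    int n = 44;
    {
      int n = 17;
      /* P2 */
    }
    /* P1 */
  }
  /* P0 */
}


n declared in the same block as P2
n = 17


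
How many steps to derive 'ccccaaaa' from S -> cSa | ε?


Derivation: S => cSa => ccSaa => cccSaaa => ccccSaaaa => ccccaaaa
Steps: 5


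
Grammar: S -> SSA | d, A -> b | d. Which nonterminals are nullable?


A nonterminal is nullable iff some alternative derives ε (directly, or every symbol in it is nullable)
Nullable: {}


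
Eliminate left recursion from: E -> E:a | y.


Left-recursive alternatives: E:a; non-recursive: y
Introduce E': E -> yE', E' -> :aE' | ε


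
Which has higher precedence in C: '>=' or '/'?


'/' is multiplicative (level 10); '>=' is relational (level 7)
Higher level binds tighter
'/' has higher precedence than '>='


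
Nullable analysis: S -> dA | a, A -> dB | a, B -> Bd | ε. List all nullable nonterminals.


A nonterminal is nullable iff some alternative derives ε (directly, or every symbol in it is nullable)
Nullable: {B}


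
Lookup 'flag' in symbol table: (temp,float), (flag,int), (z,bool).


Lookup 'flag' → type int


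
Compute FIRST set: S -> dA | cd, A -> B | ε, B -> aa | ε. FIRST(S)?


Per alternative of S: FIRST(dA) = {d}; FIRST(cd) = {c}
FIRST(S) = {c, d}


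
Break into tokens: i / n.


Scan left to right, longest-match per lexeme
Tokens: ID(i), OP(/), ID(n)


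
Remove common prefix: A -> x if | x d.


Common prefix: 'x'
Factored: A -> x A', A' -> if | d


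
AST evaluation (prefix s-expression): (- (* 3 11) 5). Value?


Evaluate inner: (* 3 11) = 33
Evaluate root: (- 33 5) = 28
Result: 28


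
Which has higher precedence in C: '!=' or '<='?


'<=' is relational (level 7); '!=' is equality (level 6)
Higher level binds tighter
'<=' has higher precedence than '!='


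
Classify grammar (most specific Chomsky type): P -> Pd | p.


Left-linear: every RHS is a terminal or one nonterminal followed by a terminal
Classification: Type 3 (Regular)


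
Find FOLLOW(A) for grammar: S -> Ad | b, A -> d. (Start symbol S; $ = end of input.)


$ ∈ FOLLOW(S). For each A -> αBβ: add FIRST(β)\{ε} to FOLLOW(B); if β nullable, add FOLLOW(A).
FOLLOW(A) = {d}


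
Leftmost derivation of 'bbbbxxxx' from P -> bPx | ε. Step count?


Derivation: P => bPx => bbPxx => bbbPxxx => bbbbPxxxx => bbbbxxxx
Steps: 5


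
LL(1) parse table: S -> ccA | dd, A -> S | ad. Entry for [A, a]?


For [A, a]: 'a' ∈ FIRST(ad)
Entry: A -> ad


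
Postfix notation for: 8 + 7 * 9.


* has higher precedence, evaluate 7*9 first
Postfix: 8 7 9 * +


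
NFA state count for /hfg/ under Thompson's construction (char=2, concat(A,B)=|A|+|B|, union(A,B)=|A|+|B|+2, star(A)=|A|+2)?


Syntax tree has 3 char leaf(s), 0 union(s), 0 star(s)
chars contribute 3×2 = 6; each union adds +2; each star adds +2
Total: 6 + 0 + 0 = 6 states


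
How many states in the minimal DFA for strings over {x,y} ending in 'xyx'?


Track the longest suffix of input matching a prefix of 'xyx': 4 classes (prefixes of length 0..3)
Minimal DFA: 4 states


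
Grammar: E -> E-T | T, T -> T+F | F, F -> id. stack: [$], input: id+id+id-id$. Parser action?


no handle on stack; shift 'id'
Action: shift


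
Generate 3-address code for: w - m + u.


Break into single-operator statements:
t1 = w - m
t2 = t1 + u


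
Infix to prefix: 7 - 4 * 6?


'*' binds tighter: tree is (- 7 (* 4 6))
Prefix: - 7 * 4 6


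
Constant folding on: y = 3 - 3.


3 - 3 = 0 at compile time
Optimized: y = 0


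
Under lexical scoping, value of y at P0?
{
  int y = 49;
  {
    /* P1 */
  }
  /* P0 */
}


y declared in the same block as P0
y = 49


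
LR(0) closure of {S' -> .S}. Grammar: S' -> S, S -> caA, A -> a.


Start: S' -> .S
For each item with dot before a nonterminal B, add B -> .γ for every B-production
Closure: [S' -> .S, S -> .caA]


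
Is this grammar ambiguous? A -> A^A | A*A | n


'n^n*n' has two parse trees (no precedence encoded between ^ and *)
Ambiguous


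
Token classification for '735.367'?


Pattern: digits with a decimal point
Type: FLOAT_LITERAL


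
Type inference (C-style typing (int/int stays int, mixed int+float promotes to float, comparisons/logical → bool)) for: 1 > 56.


Operand types: int > int
Rule: comparison yields bool
Result type: bool


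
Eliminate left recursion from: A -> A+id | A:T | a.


Left-recursive alternatives: A+id, A:T; non-recursive: a
Introduce A': A -> aA', A' -> +idA' | :TA' | ε


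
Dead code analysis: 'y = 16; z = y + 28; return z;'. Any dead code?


y is read by z's definition; z is returned
No dead code


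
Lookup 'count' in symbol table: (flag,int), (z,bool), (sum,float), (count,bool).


Lookup 'count' → type bool


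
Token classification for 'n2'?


Pattern: letter/underscore followed by alphanumerics, not a keyword
Type: IDENTIFIER


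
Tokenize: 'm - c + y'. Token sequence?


Scan left to right, longest-match per lexeme
Tokens: ID(m), OP(-), ID(c), OP(+), ID(y)


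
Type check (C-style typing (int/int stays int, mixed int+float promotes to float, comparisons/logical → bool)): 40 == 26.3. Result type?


Operand types: int == float
Rule: comparison yields bool
Result type: bool


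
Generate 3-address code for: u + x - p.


Break into single-operator statements:
t1 = u + x
t2 = t1 - p


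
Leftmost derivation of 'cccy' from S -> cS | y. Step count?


Derivation: S => cS => ccS => cccS => cccy
Steps: 4


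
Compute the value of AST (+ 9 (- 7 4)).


Evaluate inner: (- 7 4) = 3
Evaluate root: (+ 9 3) = 12
Result: 12


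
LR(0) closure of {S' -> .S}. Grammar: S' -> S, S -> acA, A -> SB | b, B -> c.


Start: S' -> .S
For each item with dot before a nonterminal B, add B -> .γ for every B-production
Closure: [S' -> .S, S -> .acA]


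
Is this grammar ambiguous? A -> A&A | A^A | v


'v&v^v' has two parse trees (no precedence encoded between & and ^)
Ambiguous


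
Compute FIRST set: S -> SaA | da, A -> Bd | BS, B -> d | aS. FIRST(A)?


Per alternative of A: FIRST(Bd) = {a, d}; FIRST(BS) = {a, d}
FIRST(A) = {a, d}


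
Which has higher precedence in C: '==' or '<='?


'<=' is relational (level 7); '==' is equality (level 6)
Higher level binds tighter
'<=' has higher precedence than '=='


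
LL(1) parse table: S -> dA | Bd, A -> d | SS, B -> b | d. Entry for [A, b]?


For [A, b]: 'b' ∈ FIRST(SS)
Entry: A -> SS


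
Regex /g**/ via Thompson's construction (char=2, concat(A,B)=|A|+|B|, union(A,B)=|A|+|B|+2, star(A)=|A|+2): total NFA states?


Syntax tree has 1 char leaf(s), 0 union(s), 2 star(s)
chars contribute 1×2 = 2; each union adds +2; each star adds +2
Total: 2 + 0 + 4 = 6 states


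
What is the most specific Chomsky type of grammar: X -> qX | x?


Right-linear: every RHS is a terminal or a terminal followed by one nonterminal
Classification: Type 3 (Regular)


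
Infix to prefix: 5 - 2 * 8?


'*' binds tighter: tree is (- 5 (* 2 8))
Prefix: - 5 * 2 8


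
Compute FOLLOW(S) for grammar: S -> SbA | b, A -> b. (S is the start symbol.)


$ ∈ FOLLOW(S). For each A -> αBβ: add FIRST(β)\{ε} to FOLLOW(B); if β nullable, add FOLLOW(A).
FOLLOW(S) = {$, b}


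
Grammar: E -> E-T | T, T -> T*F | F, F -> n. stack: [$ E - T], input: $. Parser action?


handle 'E-T' on top; lookahead ∈ FOLLOW(E) = {-, $}
Action: reduce (E -> E-T)


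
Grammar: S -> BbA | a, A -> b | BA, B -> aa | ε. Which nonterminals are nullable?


A nonterminal is nullable iff some alternative derives ε (directly, or every symbol in it is nullable)
Nullable: {B}


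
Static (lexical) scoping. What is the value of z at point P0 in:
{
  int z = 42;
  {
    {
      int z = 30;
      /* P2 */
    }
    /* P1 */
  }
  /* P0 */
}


z declared in the same block as P0
z = 42


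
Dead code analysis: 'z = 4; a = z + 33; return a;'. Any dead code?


z is read by a's definition; a is returned
No dead code


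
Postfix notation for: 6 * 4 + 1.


Left to right (same or higher precedence on left)
Postfix: 6 4 * 1 +


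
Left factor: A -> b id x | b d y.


Common prefix: 'b'
Factored: A -> b A', A' -> id x | d y


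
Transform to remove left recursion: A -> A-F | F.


Left-recursive alternatives: A-F; non-recursive: F
Introduce A': A -> FA', A' -> -FA' | ε


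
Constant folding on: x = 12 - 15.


12 - 15 = -3 at compile time
Optimized: x = -3


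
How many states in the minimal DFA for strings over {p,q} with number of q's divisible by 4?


Track (count of q) mod 4: states 0..3, accept at 0
Minimal DFA: 4 states


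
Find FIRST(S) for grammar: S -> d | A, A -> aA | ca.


Per alternative of S: FIRST(d) = {d}; FIRST(A) = {a, c}
FIRST(S) = {a, c, d}


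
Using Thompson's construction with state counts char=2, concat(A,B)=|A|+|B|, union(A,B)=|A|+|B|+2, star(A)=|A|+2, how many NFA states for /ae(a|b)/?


Syntax tree has 4 char leaf(s), 1 union(s), 0 star(s)
chars contribute 4×2 = 8; each union adds +2; each star adds +2
Total: 8 + 2 + 0 = 10 states


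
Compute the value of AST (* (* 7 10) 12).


Evaluate inner: (* 7 10) = 70
Evaluate root: (* 70 12) = 840
Result: 840


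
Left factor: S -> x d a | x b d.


Common prefix: 'x'
Factored: S -> x S', S' -> d a | b d


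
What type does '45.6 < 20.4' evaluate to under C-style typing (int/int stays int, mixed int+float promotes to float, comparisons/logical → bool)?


Operand types: float < float
Rule: comparison yields bool
Result type: bool


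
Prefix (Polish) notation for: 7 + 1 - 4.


left-to-right (same/higher precedence on left): tree is (- (+ 7 1) 4)
Prefix: - + 7 1 4


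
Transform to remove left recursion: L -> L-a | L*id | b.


Left-recursive alternatives: L-a, L*id; non-recursive: b
Introduce L': L -> bL', L' -> -aL' | *idL' | ε


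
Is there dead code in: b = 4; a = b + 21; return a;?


b is read by a's definition; a is returned
No dead code


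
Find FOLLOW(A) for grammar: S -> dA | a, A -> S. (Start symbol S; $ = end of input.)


$ ∈ FOLLOW(S). For each A -> αBβ: add FIRST(β)\{ε} to FOLLOW(B); if β nullable, add FOLLOW(A).
FOLLOW(A) = {$}


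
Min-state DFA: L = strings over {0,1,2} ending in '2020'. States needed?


Track the longest suffix of input matching a prefix of '2020': 5 classes (prefixes of length 0..4)
Minimal DFA: 5 states


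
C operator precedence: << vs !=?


'<<' is shift (level 8); '!=' is equality (level 6)
Higher level binds tighter
'<<' has higher precedence than '!='


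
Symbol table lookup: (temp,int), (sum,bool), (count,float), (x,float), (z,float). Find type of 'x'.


Lookup 'x' → type float


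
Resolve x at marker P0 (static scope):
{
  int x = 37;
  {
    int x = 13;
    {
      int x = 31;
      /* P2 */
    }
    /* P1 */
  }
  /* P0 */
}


x declared in the same block as P0
x = 37


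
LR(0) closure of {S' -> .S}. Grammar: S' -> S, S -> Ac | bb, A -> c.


Start: S' -> .S
For each item with dot before a nonterminal B, add B -> .γ for every B-production
Closure: [S' -> .S, S -> .Ac, S -> .bb, A -> .c]


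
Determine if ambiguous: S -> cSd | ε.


balanced c^n…d^n: each string has a unique parse
Unambiguous


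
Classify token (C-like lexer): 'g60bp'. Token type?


Pattern: letter/underscore followed by alphanumerics, not a keyword
Type: IDENTIFIER


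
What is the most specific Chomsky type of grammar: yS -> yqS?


LHS has context (more than one symbol) and |LHS| ≤ |RHS|
Classification: Type 1 (Context-Sensitive)


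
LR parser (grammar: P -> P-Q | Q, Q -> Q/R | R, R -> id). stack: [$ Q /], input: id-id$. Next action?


no handle; shift 'id'
Action: shift


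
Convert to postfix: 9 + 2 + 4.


Left to right (same or higher precedence on left)
Postfix: 9 2 + 4 +


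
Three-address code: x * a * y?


Break into single-operator statements:
t1 = x * a
t2 = t1 * y


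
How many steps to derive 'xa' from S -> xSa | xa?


Derivation: S => xa
Steps: 1


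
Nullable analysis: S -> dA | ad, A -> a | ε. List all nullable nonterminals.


A nonterminal is nullable iff some alternative derives ε (directly, or every symbol in it is nullable)
Nullable: {A}


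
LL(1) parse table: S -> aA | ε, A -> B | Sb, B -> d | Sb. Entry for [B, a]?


For [B, a]: 'a' ∈ FIRST(Sb)
Entry: B -> Sb


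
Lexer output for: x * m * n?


Scan left to right, longest-match per lexeme
Tokens: ID(x), OP(*), ID(m), OP(*), ID(n)


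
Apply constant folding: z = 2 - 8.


2 - 8 = -6 at compile time
Optimized: z = -6


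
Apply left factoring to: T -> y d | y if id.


Common prefix: 'y'
Factored: T -> y T', T' -> d | if id


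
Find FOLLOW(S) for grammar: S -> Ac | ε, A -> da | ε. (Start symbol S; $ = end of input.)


$ ∈ FOLLOW(S). For each A -> αBβ: add FIRST(β)\{ε} to FOLLOW(B); if β nullable, add FOLLOW(A).
FOLLOW(S) = {$}


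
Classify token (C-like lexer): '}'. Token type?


Pattern: delimiter/punctuation
Type: PUNCTUATION


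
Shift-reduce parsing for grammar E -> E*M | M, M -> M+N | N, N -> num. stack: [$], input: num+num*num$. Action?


no handle on stack; shift 'num'
Action: shift


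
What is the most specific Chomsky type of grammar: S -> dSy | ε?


Single nonterminal LHS, but d^n y^n is not regular
Classification: Type 2 (Context-Free)


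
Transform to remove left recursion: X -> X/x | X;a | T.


Left-recursive alternatives: X/x, X;a; non-recursive: T
Introduce X': X -> TX', X' -> /xX' | ;aX' | ε


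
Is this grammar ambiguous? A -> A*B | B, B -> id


precedence layered via separate nonterminal B: deterministic
Unambiguous


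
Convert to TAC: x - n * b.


Break into single-operator statements:
t1 = n * b
t2 = x - t1


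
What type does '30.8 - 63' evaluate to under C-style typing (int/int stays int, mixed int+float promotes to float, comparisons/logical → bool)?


Operand types: float - int
Rule: mixed int/float promotes to float; int/int stays int
Result type: float


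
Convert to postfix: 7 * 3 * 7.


Left to right (same or higher precedence on left)
Postfix: 7 3 * 7 *


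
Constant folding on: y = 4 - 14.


4 - 14 = -10 at compile time
Optimized: y = -10


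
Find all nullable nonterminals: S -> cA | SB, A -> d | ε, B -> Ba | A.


A nonterminal is nullable iff some alternative derives ε (directly, or every symbol in it is nullable)
Nullable: {A, B}


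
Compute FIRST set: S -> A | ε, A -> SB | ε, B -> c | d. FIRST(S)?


Per alternative of S: FIRST(A) = {c, d, ε}; FIRST(ε) = {ε}
FIRST(S) = {c, d, ε}


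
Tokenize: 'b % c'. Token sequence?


Scan left to right, longest-match per lexeme
Tokens: ID(b), OP(%), ID(c)


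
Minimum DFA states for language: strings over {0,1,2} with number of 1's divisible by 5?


Track (count of 1) mod 5: states 0..4, accept at 0
Minimal DFA: 5 states


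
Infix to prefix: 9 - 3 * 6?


'*' binds tighter: tree is (- 9 (* 3 6))
Prefix: - 9 * 3 6


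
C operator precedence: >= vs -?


'-' is additive (level 9); '>=' is relational (level 7)
Higher level binds tighter
'-' has higher precedence than '>='


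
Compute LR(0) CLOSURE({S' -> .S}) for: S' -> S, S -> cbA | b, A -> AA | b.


Start: S' -> .S
For each item with dot before a nonterminal B, add B -> .γ for every B-production
Closure: [S' -> .S, S -> .cbA, S -> .b]


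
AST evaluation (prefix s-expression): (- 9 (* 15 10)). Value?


Evaluate inner: (* 15 10) = 150
Evaluate root: (- 9 150) = -141
Result: -141


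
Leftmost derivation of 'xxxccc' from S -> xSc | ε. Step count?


Derivation: S => xSc => xxScc => xxxSccc => xxxccc
Steps: 4


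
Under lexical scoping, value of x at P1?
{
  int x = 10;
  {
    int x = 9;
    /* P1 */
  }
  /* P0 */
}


x declared in the same block as P1
x = 9


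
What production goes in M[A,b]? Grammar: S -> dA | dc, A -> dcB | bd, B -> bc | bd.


For [A, b]: 'b' ∈ FIRST(bd)
Entry: A -> bd


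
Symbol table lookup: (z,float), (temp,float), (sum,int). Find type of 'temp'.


Lookup 'temp' → type float


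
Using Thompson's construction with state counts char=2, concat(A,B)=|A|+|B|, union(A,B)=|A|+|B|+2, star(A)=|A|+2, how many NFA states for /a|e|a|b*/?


Syntax tree has 4 char leaf(s), 3 union(s), 1 star(s)
chars contribute 4×2 = 8; each union adds +2; each star adds +2
Total: 8 + 6 + 2 = 16 states


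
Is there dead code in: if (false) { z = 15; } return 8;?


condition is constant false, so the whole block is unreachable
Dead: 'if (false) { z = 15; }'


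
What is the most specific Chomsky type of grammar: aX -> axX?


LHS has context (more than one symbol) and |LHS| ≤ |RHS|
Classification: Type 1 (Context-Sensitive)


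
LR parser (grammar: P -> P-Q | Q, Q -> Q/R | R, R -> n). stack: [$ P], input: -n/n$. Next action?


shift '-' to continue P -> P-Q
Action: shift


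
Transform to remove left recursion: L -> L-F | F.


Left-recursive alternatives: L-F; non-recursive: F
Introduce L': L -> FL', L' -> -FL' | ε


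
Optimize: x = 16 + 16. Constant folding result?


16 + 16 = 32 at compile time
Optimized: x = 32


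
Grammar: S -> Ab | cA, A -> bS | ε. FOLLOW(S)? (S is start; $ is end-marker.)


$ ∈ FOLLOW(S). For each A -> αBβ: add FIRST(β)\{ε} to FOLLOW(B); if β nullable, add FOLLOW(A).
FOLLOW(S) = {$, b}


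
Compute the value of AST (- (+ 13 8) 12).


Evaluate inner: (+ 13 8) = 21
Evaluate root: (- 21 12) = 9
Result: 9


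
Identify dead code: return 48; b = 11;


statement follows a return and is unreachable
Dead: 'b = 11'


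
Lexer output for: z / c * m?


Scan left to right, longest-match per lexeme
Tokens: ID(z), OP(/), ID(c), OP(*), ID(m)


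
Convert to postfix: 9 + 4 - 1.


Left to right (same or higher precedence on left)
Postfix: 9 4 + 1 -


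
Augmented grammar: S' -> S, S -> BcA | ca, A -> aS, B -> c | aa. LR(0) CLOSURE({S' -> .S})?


Start: S' -> .S
For each item with dot before a nonterminal B, add B -> .γ for every B-production
Closure: [S' -> .S, S -> .BcA, S -> .ca, B -> .c, B -> .aa]


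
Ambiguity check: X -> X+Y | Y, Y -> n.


precedence layered via separate nonterminal Y: deterministic
Unambiguous


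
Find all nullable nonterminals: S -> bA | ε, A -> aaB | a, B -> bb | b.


A nonterminal is nullable iff some alternative derives ε (directly, or every symbol in it is nullable)
Nullable: {S}


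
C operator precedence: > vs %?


'%' is multiplicative (level 10); '>' is relational (level 7)
Higher level binds tighter
'%' has higher precedence than '>'


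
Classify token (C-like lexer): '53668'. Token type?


Pattern: digits only
Type: INTEGER_LITERAL


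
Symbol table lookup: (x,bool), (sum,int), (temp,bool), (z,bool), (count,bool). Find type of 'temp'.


Lookup 'temp' → type bool


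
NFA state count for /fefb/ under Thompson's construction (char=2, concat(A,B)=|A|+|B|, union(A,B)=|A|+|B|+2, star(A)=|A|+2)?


Syntax tree has 4 char leaf(s), 0 union(s), 0 star(s)
chars contribute 4×2 = 8; each union adds +2; each star adds +2
Total: 8 + 0 + 0 = 8 states


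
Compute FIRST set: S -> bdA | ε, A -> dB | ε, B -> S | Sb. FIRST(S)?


Per alternative of S: FIRST(bdA) = {b}; FIRST(ε) = {ε}
FIRST(S) = {b, ε}


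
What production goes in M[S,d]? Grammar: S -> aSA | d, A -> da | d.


For [S, d]: 'd' ∈ FIRST(d)
Entry: S -> d


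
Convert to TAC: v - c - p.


Break into single-operator statements:
t1 = v - c
t2 = t1 - p


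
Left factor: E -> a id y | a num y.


Common prefix: 'a'
Factored: E -> a E', E' -> id y | num y


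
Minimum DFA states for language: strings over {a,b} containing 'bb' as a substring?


KMP-style automaton: 2 progress states + 1 absorbing accept = 3
Minimal DFA: 3 states


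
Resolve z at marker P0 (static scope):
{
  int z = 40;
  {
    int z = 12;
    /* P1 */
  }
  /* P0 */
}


z declared in the same block as P0
z = 40


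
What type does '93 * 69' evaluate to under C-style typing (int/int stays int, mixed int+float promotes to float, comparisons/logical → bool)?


Operand types: int * int
Rule: mixed int/float promotes to float; int/int stays int
Result type: int


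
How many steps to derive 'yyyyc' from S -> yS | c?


Derivation: S => yS => yyS => yyyS => yyyyS => yyyyc
Steps: 5


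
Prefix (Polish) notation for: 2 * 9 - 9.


left-to-right (same/higher precedence on left): tree is (- (* 2 9) 9)
Prefix: - * 2 9 9


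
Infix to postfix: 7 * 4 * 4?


Left to right (same or higher precedence on left)
Postfix: 7 4 * 4 *


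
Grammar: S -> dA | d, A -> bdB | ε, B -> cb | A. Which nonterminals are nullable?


A nonterminal is nullable iff some alternative derives ε (directly, or every symbol in it is nullable)
Nullable: {A, B}


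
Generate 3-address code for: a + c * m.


Break into single-operator statements:
t1 = c * m
t2 = a + t1


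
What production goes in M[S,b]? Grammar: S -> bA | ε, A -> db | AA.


For [S, b]: 'b' ∈ FIRST(bA)
Entry: S -> bA


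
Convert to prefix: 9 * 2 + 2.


left-to-right (same/higher precedence on left): tree is (+ (* 9 2) 2)
Prefix: + * 9 2 2


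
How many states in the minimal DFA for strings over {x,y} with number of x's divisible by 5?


Track (count of x) mod 5: states 0..4, accept at 0
Minimal DFA: 5 states


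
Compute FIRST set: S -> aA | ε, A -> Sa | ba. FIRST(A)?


Per alternative of A: FIRST(Sa) = {a}; FIRST(ba) = {b}
FIRST(A) = {a, b}


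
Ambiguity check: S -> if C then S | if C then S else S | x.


dangling else: 'if C then if C then x else x' parses two ways
Ambiguous


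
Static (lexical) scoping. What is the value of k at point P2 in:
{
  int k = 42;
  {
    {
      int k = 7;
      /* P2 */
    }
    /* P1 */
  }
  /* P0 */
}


k declared in the same block as P2
k = 7


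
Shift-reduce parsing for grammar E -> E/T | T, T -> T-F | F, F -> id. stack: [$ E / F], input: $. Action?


'F' (not preceded by T-) is the handle for T -> F
Action: reduce (T -> F)


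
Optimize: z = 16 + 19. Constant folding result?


16 + 19 = 35 at compile time
Optimized: z = 35


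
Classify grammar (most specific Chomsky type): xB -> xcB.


LHS has context (more than one symbol) and |LHS| ≤ |RHS|
Classification: Type 1 (Context-Sensitive)


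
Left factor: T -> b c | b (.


Common prefix: 'b'
Factored: T -> b T', T' -> c | (


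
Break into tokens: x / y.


Scan left to right, longest-match per lexeme
Tokens: ID(x), OP(/), ID(y)


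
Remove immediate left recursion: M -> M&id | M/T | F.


Left-recursive alternatives: M&id, M/T; non-recursive: F
Introduce M': M -> FM', M' -> &idM' | /TM' | ε


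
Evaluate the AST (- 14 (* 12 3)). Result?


Evaluate inner: (* 12 3) = 36
Evaluate root: (- 14 36) = -22
Result: -22


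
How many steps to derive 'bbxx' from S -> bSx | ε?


Derivation: S => bSx => bbSxx => bbxx
Steps: 3


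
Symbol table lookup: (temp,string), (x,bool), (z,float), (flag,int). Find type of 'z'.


Lookup 'z' → type float


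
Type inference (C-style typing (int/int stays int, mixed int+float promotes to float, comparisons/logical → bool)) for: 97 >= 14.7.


Operand types: int >= float
Rule: comparison yields bool
Result type: bool


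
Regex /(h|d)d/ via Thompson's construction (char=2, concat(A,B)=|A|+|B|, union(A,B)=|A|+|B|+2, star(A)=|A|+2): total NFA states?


Syntax tree has 3 char leaf(s), 1 union(s), 0 star(s)
chars contribute 3×2 = 6; each union adds +2; each star adds +2
Total: 6 + 2 + 0 = 8 states


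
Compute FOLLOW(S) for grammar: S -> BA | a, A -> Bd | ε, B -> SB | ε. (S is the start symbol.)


$ ∈ FOLLOW(S). For each A -> αBβ: add FIRST(β)\{ε} to FOLLOW(B); if β nullable, add FOLLOW(A).
FOLLOW(S) = {$, a, d}


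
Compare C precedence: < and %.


'%' is multiplicative (level 10); '<' is relational (level 7)
Higher level binds tighter
'%' has higher precedence than '<'


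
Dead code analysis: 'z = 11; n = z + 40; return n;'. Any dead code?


z is read by n's definition; n is returned
No dead code


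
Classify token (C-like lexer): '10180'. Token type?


Pattern: digits only
Type: INTEGER_LITERAL


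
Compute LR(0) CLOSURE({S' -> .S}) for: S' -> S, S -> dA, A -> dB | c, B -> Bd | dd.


Start: S' -> .S
For each item with dot before a nonterminal B, add B -> .γ for every B-production
Closure: [S' -> .S, S -> .dA]


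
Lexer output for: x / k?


Scan left to right, longest-match per lexeme
Tokens: ID(x), OP(/), ID(k)


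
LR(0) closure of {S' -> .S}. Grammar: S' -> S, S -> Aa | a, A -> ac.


Start: S' -> .S
For each item with dot before a nonterminal B, add B -> .γ for every B-production
Closure: [S' -> .S, S -> .Aa, S -> .a, A -> .ac]


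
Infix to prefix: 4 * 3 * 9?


left-to-right (same/higher precedence on left): tree is (* (* 4 3) 9)
Prefix: * * 4 3 9


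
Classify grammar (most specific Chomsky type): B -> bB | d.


Right-linear: every RHS is a terminal or a terminal followed by one nonterminal
Classification: Type 3 (Regular)


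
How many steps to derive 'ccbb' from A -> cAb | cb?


Derivation: A => cAb => ccbb
Steps: 2


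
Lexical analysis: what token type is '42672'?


Pattern: digits only
Type: INTEGER_LITERAL


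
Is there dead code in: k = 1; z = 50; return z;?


k is assigned but never read
Dead: 'k = 1'


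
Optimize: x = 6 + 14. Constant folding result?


6 + 14 = 20 at compile time
Optimized: x = 20


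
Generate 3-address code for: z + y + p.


Break into single-operator statements:
t1 = z + y
t2 = t1 + p


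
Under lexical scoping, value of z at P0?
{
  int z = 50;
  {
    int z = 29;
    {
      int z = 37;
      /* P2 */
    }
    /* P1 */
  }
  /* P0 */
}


z declared in the same block as P0
z = 50


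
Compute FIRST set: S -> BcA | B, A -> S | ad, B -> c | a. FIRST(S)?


Per alternative of S: FIRST(BcA) = {a, c}; FIRST(B) = {a, c}
FIRST(S) = {a, c}


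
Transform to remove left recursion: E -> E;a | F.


Left-recursive alternatives: E;a; non-recursive: F
Introduce E': E -> FE', E' -> ;aE' | ε


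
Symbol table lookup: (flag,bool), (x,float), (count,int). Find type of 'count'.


Lookup 'count' → type int


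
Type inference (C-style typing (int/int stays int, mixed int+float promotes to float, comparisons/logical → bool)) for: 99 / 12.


Operand types: int / int
Rule: mixed int/float promotes to float; int/int stays int
Result type: int


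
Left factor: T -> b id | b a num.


Common prefix: 'b'
Factored: T -> b T', T' -> id | a num


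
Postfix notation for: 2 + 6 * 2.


* has higher precedence, evaluate 6*2 first
Postfix: 2 6 2 * +


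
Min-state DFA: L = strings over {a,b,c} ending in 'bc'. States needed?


Track the longest suffix of input matching a prefix of 'bc': 3 classes (prefixes of length 0..2)
Minimal DFA: 3 states


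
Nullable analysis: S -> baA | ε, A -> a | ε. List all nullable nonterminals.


A nonterminal is nullable iff some alternative derives ε (directly, or every symbol in it is nullable)
Nullable: {A, S}


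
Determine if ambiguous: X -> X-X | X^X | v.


'v-v^v' has two parse trees (no precedence encoded between - and ^)
Ambiguous


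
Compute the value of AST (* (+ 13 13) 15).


Evaluate inner: (+ 13 13) = 26
Evaluate root: (* 26 15) = 390
Result: 390


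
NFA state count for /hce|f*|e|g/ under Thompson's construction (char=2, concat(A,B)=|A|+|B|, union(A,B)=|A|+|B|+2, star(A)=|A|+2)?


Syntax tree has 6 char leaf(s), 3 union(s), 1 star(s)
chars contribute 6×2 = 12; each union adds +2; each star adds +2
Total: 12 + 6 + 2 = 20 states


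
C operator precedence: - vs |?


'-' is additive (level 9); '|' is bitwise OR (level 3)
Higher level binds tighter
'-' has higher precedence than '|'


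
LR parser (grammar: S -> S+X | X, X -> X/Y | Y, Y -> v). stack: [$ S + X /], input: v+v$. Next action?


no handle; shift 'v'
Action: shift


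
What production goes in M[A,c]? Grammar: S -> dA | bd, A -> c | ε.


For [A, c]: 'c' ∈ FIRST(c)
Entry: A -> c


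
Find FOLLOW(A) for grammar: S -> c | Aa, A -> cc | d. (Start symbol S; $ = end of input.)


$ ∈ FOLLOW(S). For each A -> αBβ: add FIRST(β)\{ε} to FOLLOW(B); if β nullable, add FOLLOW(A).
FOLLOW(A) = {a}


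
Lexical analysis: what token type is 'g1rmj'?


Pattern: letter/underscore followed by alphanumerics, not a keyword
Type: IDENTIFIER


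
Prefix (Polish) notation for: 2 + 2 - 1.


left-to-right (same/higher precedence on left): tree is (- (+ 2 2) 1)
Prefix: - + 2 2 1


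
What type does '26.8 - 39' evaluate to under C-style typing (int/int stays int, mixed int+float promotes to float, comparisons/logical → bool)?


Operand types: float - int
Rule: mixed int/float promotes to float; int/int stays int
Result type: float


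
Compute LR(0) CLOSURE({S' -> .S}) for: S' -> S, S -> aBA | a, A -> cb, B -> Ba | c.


Start: S' -> .S
For each item with dot before a nonterminal B, add B -> .γ for every B-production
Closure: [S' -> .S, S -> .aBA, S -> .a]


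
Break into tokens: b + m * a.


Scan left to right, longest-match per lexeme
Tokens: ID(b), OP(+), ID(m), OP(*), ID(a)


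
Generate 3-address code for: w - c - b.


Break into single-operator statements:
t1 = w - c
t2 = t1 - b


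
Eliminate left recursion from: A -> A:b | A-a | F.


Left-recursive alternatives: A:b, A-a; non-recursive: F
Introduce A': A -> FA', A' -> :bA' | -aA' | ε


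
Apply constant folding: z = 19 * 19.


19 * 19 = 361 at compile time
Optimized: z = 361


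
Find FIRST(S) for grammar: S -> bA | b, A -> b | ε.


Per alternative of S: FIRST(bA) = {b}; FIRST(b) = {b}
FIRST(S) = {b}


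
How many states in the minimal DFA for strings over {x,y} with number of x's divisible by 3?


Track (count of x) mod 3: states 0..2, accept at 0
Minimal DFA: 3 states


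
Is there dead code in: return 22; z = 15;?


statement follows a return and is unreachable
Dead: 'z = 15'


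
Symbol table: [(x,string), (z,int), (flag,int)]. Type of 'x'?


Lookup 'x' → type string


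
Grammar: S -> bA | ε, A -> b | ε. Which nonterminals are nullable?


A nonterminal is nullable iff some alternative derives ε (directly, or every symbol in it is nullable)
Nullable: {A, S}


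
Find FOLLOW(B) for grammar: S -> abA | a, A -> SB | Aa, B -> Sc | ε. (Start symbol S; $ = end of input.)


$ ∈ FOLLOW(S). For each A -> αBβ: add FIRST(β)\{ε} to FOLLOW(B); if β nullable, add FOLLOW(A).
FOLLOW(B) = {$, a, c}


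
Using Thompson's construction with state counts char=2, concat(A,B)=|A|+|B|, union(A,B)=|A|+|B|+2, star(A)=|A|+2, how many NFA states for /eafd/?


Syntax tree has 4 char leaf(s), 0 union(s), 0 star(s)
chars contribute 4×2 = 8; each union adds +2; each star adds +2
Total: 8 + 0 + 0 = 8 states


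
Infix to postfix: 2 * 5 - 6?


Left to right (same or higher precedence on left)
Postfix: 2 5 * 6 -


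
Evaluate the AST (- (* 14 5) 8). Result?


Evaluate inner: (* 14 5) = 70
Evaluate root: (- 70 8) = 62
Result: 62


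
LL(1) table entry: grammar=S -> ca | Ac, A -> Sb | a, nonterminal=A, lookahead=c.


For [A, c]: 'c' ∈ FIRST(Sb)
Entry: A -> Sb


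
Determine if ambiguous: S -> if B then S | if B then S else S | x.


dangling else: 'if B then if B then x else x' parses two ways
Ambiguous


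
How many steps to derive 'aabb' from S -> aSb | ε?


Derivation: S => aSb => aaSbb => aabb
Steps: 3


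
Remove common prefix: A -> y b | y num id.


Common prefix: 'y'
Factored: A -> y A', A' -> b | num id


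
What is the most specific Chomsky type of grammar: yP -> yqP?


LHS has context (more than one symbol) and |LHS| ≤ |RHS|
Classification: Type 1 (Context-Sensitive)


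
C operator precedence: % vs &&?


'%' is multiplicative (level 10); '&&' is logical AND (level 2)
Higher level binds tighter
'%' has higher precedence than '&&'


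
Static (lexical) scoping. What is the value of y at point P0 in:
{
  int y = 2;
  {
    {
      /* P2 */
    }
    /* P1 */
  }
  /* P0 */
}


y declared in the same block as P0
y = 2


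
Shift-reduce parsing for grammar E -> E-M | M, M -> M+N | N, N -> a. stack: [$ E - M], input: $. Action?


handle 'E-M' on top; lookahead ∈ FOLLOW(E) = {-, $}
Action: reduce (E -> E-M)


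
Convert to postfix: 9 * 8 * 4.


Left to right (same or higher precedence on left)
Postfix: 9 8 * 4 *


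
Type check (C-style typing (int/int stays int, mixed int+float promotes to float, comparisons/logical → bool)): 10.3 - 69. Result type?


Operand types: float - int
Rule: mixed int/float promotes to float; int/int stays int
Result type: float


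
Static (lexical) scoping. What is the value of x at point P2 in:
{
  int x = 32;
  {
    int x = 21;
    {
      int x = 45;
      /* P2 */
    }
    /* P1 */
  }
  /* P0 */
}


x declared in the same block as P2
x = 45


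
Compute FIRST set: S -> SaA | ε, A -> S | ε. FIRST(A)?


Per alternative of A: FIRST(S) = {a, ε}; FIRST(ε) = {ε}
FIRST(A) = {a, ε}


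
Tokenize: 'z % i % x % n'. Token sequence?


Scan left to right, longest-match per lexeme
Tokens: ID(z), OP(%), ID(i), OP(%), ID(x), OP(%), ID(n)


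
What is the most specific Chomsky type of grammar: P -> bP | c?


Right-linear: every RHS is a terminal or a terminal followed by one nonterminal
Classification: Type 3 (Regular)


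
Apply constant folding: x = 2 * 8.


2 * 8 = 16 at compile time
Optimized: x = 16


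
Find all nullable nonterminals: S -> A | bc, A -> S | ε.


A nonterminal is nullable iff some alternative derives ε (directly, or every symbol in it is nullable)
Nullable: {A, S}


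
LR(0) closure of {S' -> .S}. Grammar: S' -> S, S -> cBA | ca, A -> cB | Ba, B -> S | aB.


Start: S' -> .S
For each item with dot before a nonterminal B, add B -> .γ for every B-production
Closure: [S' -> .S, S -> .cBA, S -> .ca]


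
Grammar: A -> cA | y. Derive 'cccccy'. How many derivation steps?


Derivation: A => cA => ccA => cccA => ccccA => cccccA => cccccy
Steps: 6


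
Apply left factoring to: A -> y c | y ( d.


Common prefix: 'y'
Factored: A -> y A', A' -> c | ( d


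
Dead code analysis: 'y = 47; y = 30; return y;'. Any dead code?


first assignment to y is overwritten before any read
Dead: 'y = 47'


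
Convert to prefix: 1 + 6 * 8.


'*' binds tighter: tree is (+ 1 (* 6 8))
Prefix: + 1 * 6 8


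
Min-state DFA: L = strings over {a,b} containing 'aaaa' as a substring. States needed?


KMP-style automaton: 4 progress states + 1 absorbing accept = 5
Minimal DFA: 5 states


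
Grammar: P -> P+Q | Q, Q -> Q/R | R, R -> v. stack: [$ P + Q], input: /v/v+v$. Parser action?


'/' can extend Q; shift to build Q -> Q/R
Action: shift


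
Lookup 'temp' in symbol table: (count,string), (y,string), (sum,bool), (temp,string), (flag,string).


Lookup 'temp' → type string


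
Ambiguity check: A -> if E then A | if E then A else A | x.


dangling else: 'if E then if E then x else x' parses two ways
Ambiguous


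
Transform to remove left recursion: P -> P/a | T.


Left-recursive alternatives: P/a; non-recursive: T
Introduce P': P -> TP', P' -> /aP' | ε


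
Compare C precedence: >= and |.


'>=' is relational (level 7); '|' is bitwise OR (level 3)
Higher level binds tighter
'>=' has higher precedence than '|'


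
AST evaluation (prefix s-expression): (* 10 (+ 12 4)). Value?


Evaluate inner: (+ 12 4) = 16
Evaluate root: (* 10 16) = 160
Result: 160


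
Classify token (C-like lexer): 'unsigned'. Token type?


Pattern: reserved word
Type: KEYWORD


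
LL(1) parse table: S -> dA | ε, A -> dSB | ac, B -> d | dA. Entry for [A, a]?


For [A, a]: 'a' ∈ FIRST(ac)
Entry: A -> ac


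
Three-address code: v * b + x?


Break into single-operator statements:
t1 = v * b
t2 = t1 + x


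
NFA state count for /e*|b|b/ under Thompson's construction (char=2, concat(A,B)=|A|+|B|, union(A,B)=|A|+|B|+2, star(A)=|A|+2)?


Syntax tree has 3 char leaf(s), 2 union(s), 1 star(s)
chars contribute 3×2 = 6; each union adds +2; each star adds +2
Total: 6 + 4 + 2 = 12 states


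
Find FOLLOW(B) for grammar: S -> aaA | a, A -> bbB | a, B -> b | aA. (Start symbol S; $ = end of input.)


$ ∈ FOLLOW(S). For each A -> αBβ: add FIRST(β)\{ε} to FOLLOW(B); if β nullable, add FOLLOW(A).
FOLLOW(B) = {$}
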